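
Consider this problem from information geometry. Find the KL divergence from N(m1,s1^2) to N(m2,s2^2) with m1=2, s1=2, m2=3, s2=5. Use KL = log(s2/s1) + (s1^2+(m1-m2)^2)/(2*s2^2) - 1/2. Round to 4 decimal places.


KL divergence between normal distributions:
KL = log(s2/s1) + (s1^2 + (m1-m2)^2)/(2*s2^2) - 1/2.
log(5/2) = 0.916291.
(2^2 + (2-3)^2)/(2*5^2) = (4 + 1)/50 = 0.1.
KL = 0.916291 + 0.1 - 0.5 = 0.5163

0.5163


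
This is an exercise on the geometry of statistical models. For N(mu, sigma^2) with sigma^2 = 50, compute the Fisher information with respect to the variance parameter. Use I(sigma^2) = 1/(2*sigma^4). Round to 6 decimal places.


Fisher information for variance: I(sigma^2) = 1/(2*sigma^4).
sigma^2 = 50, so sigma^4 = 2500.
I = 1/(2*2500) = 1/5000 = 0.000200

0.000200


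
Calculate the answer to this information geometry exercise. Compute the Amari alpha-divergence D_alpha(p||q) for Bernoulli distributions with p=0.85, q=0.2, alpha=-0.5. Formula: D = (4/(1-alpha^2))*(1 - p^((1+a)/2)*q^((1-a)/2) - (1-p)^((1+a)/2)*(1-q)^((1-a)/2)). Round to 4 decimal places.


Amari alpha-divergence:
D = (4/(1-alpha^2))*(1 - p^((1+a)/2)*q^((1-a)/2) - (1-p)^((1+a)/2)*(1-q)^((1-a)/2)).
alpha = -0.5, p = 0.85, q = 0.2.
e1 = (1+alpha)/2 = 0.25, e2 = (1-alpha)/2 = 0.75.
t1 = p^e1 * q^e2 = 0.85^0.25 * 0.2^0.75 = 0.287162.
t2 = (1-p)^e1 * (1-q)^e2 = 0.15^0.25 * 0.8^0.75 = 0.52643.
4/(1-alpha^2) = 5.333333.
D = 5.333333*(1 - 0.287162 - 0.52643) = 0.9942

0.9942


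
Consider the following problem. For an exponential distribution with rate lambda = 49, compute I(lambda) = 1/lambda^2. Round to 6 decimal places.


Fisher information for exponential: I(lambda) = 1/lambda^2.
lambda = 49, lambda^2 = 2401.
I = 1/2401 = 0.000416

0.000416


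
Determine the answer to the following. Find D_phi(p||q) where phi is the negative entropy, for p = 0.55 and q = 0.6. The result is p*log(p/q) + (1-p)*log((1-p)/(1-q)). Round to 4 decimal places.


Bregman divergence with negative entropy generator:
D = p*log(p/q) + (1-p)*log((1-p)/(1-q)).
p = 0.55, q = 0.6.
p*log(p/q) = 0.55*log(0.55/0.6) = -0.047856.
(1-p)*log((1-p)/(1-q)) = 0.45*log(0.45/0.4) = 0.053002.
D = -0.047856 + 0.053002 = 0.0051

0.0051


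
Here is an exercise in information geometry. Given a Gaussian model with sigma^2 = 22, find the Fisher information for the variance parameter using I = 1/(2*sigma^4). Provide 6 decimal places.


Fisher information for variance: I(sigma^2) = 1/(2*sigma^4).
sigma^2 = 22, so sigma^4 = 484.
I = 1/(2*484) = 1/968 = 0.001033

0.001033


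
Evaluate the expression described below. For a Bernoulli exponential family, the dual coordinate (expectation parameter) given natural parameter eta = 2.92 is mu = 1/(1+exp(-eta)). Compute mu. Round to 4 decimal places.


Dual coordinate (expectation parameter) for Bernoulli:
mu = 1/(1+exp(-eta)).
eta = 2.92.
exp(-eta) = exp(-2.92) = 0.053934.
mu = 1/(1+0.053934) = 0.9488

0.9488


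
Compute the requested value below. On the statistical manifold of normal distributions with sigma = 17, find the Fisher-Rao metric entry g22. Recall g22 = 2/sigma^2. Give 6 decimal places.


For the 2-parameter normal family, the Fisher metric has:
  g11 = 1/sigma^2, g22 = 2/sigma^2.
sigma = 17, sigma^2 = 289.
g22 = 0.006920

0.006920


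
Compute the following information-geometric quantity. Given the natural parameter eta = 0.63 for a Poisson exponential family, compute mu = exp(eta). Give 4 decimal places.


Expectation parameter for Poisson exponential family:
mu = exp(eta).
eta = 0.63.
mu = exp(0.63) = 1.8776

1.8776


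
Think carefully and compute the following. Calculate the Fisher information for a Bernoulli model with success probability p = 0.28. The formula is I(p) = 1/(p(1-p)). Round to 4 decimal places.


For Bernoulli(p), Fisher information is I(p) = 1/(p*(1-p)).
p = 0.28, 1-p = 0.72.
p*(1-p) = 0.2016.
I(p) = 1/0.2016 = 4.9603

4.9603


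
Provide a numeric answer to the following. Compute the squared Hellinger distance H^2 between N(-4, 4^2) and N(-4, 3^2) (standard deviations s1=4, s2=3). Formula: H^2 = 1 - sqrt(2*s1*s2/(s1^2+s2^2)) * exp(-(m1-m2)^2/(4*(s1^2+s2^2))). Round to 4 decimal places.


Squared Hellinger distance for Gaussians:
H^2 = 1 - sqrt(2*s1*s2/(s1^2+s2^2)) * exp(-(m1-m2)^2/(4*(s1^2+s2^2))).
s1^2 = 16, s2^2 = 9, s1^2+s2^2 = 25.
sqrt(2*4*3/(25)) = 0.979796.
(m1-m2)^2 = (0)^2 = 0.
exp(-0/(4*25)) = exp(0.0) = 1.0.
H^2 = 1 - 0.979796*1.0 = 0.0202

0.0202


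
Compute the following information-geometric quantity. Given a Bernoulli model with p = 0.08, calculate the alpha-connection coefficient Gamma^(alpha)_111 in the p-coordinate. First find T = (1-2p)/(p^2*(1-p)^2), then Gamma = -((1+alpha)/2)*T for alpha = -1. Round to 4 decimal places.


Skewness (Amari-Chentsov) tensor: T = (1-2p)/(p^2*(1-p)^2).
p = 0.08, 1-2p = 0.84, p^2 = 0.0064, (1-p)^2 = 0.8464.
T = 0.84/(0.0064 * 0.8464) = 155.068526.
In the p-coordinate, Gamma^(alpha) = Gamma^(0) - (alpha/2)*T with Gamma^(0) = (1/2)*g'(p) = -T/2,
so Gamma^(alpha) = -((1+alpha)/2)*T.
alpha = -1, -(1+alpha)/2 = 0.0.
Gamma = 0.0 * 155.068526 = 0.0000

0.0000


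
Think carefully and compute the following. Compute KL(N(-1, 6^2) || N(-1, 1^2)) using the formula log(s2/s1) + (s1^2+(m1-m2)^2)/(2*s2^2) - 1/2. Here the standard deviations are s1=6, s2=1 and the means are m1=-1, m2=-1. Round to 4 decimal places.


KL divergence between normal distributions:
KL = log(s2/s1) + (s1^2 + (m1-m2)^2)/(2*s2^2) - 1/2.
log(1/6) = -1.791759.
(6^2 + (-1--1)^2)/(2*1^2) = (36 + 0)/2 = 18.0.
KL = -1.791759 + 18.0 - 0.5 = 15.7082

15.7082


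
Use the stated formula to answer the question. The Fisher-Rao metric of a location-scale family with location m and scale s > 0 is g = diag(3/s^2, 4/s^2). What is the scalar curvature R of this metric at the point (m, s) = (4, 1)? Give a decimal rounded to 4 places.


The metric has the form g = (A dm^2 + B ds^2)/s^2 with A = 3, B = 4.
Substitute u = sqrt(A/B)*m: g = B*(du^2 + ds^2)/s^2, i.e. B times the
Poincare upper half-plane metric, which has constant Gaussian curvature -1.
Scaling a 2D metric by a constant c divides the Gaussian curvature by c,
so K = -1/B = -1/(4) = -0.2500 everywhere (the point (m, s) = (4, 1) is irrelevant:
the curvature is constant).
Scalar curvature in dimension 2: R = 2K = -2/(4) = -0.5000.

-0.5000


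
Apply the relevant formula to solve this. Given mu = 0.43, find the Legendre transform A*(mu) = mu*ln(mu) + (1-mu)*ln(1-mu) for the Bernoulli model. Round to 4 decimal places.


Legendre transform for Bernoulli:
A*(mu) = mu*log(mu) + (1-mu)*log(1-mu).
mu = 0.43, 1-mu = 0.57.
mu*log(mu) = 0.43*log(0.43) = -0.362907.
(1-mu)*log(1-mu) = 0.57*log(0.57) = -0.320408.
A* = -0.362907 + -0.320408 = -0.6833

-0.6833


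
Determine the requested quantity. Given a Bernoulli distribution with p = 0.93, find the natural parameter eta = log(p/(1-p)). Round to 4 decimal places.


Natural parameter for Bernoulli: eta = log(p/(1-p)).
p = 0.93, 1-p = 0.07.
p/(1-p) = 13.285714.
eta = log(13.285714) = 2.5867

2.5867


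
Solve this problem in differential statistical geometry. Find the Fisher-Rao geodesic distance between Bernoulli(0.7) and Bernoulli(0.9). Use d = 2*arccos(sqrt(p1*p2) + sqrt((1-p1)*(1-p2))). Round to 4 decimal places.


Geodesic distance on Bernoulli manifold:
d(p1,p2) = 2*arccos(sqrt(p1*p2) + sqrt((1-p1)*(1-p2))).
sqrt(p1*p2) = sqrt(0.7*0.9) = 0.793725.
sqrt((1-p1)*(1-p2)) = sqrt(0.3*0.1) = 0.173205.
arg = 0.793725 + 0.173205 = 0.96693.
d = 2*arccos(0.96693) = 0.5158

0.5158


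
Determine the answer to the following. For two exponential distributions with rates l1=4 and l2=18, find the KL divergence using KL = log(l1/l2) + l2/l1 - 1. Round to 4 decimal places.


KL divergence for exponential family:
KL = log(l1/l2) + l2/l1 - 1.
log(4/18) = -1.504077.
18/4 = 4.5.
KL = -1.504077 + 4.5 - 1 = 1.9959

1.9959


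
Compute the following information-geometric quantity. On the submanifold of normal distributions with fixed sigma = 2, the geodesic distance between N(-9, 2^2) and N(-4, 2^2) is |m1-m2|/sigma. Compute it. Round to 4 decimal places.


On the fixed-variance normal subfamily, geodesic distance = |m1-m2|/sigma.
|-9 - -4| = 5.
sigma = 2.
d = 5/2 = 2.5000

2.5000


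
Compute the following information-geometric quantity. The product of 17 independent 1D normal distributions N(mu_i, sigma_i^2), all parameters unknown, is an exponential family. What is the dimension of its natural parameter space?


Exponential family dimension calculation:
Each univariate normal has two natural parameters (mu/sigma^2 and -1/(2 sigma^2)).
With 17 independent components, dim = 2 * 17 = 34.

34


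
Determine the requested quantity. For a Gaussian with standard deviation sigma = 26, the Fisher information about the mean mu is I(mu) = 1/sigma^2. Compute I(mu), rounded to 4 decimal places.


The Fisher information for the mean of a normal distribution is I(mu) = 1/sigma^2.
sigma = 26, so sigma^2 = 676.
I(mu) = 1/676 = 0.0015

0.0015


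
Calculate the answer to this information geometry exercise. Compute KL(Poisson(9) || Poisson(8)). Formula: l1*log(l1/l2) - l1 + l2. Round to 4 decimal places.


KL divergence for Poisson:
KL = l1*log(l1/l2) - l1 + l2.
l1 = 9, l2 = 8.
log(9/8) = 0.117783.
l1*log(l1/l2) = 9 * 0.117783 = 1.060047.
KL = 1.060047 - 9 + 8 = 0.0600

0.0600


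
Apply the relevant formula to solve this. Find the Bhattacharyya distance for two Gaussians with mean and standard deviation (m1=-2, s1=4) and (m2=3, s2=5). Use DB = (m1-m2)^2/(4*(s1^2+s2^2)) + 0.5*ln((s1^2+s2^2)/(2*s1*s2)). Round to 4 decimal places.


Bhattacharyya distance between two Gaussians:
DB = (m1-m2)^2/(4*(s1^2+s2^2)) + (1/2)*ln((s1^2+s2^2)/(2*s1*s2)).
(m1-m2)^2 = (-5)^2 = 25.
s1^2+s2^2 = 16 + 25 = 41.
term1 = 25/164 = 0.152439.
term2 = 0.5*ln(41/40.0) = 0.012346.
DB = 0.152439 + 0.012346 = 0.1648

0.1648


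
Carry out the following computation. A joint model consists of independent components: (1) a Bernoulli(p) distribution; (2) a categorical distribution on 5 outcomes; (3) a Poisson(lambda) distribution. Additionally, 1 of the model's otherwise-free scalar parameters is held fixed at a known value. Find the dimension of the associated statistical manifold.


The dimension of a statistical manifold equals the number of free
(independent) real parameters of the model. For a product of independent
blocks the parameter counts add.
- Bernoulli (p): 1.
- categorical on 5 outcomes (probabilities sum to 1): 5-1 = 4.
- Poisson (lambda): 1.
Total = 1 + 4 + 1 = 6.
1 parameter(s) fixed at known values: 6 - 1 = 5.
Dimension = 5

5


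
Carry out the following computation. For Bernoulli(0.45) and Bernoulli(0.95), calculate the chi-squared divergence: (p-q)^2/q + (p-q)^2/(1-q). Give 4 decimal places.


Chi-squared divergence between Bernoulli distributions:
chi^2 = (p-q)^2/q + (p-q)^2/(1-q).
p = 0.45, q = 0.95, p-q = -0.5.
(p-q)^2 = 0.25.
term1 = 0.25/0.95 = 0.263158.
term2 = 0.25/0.05 = 5.0.
chi^2 = 0.263158 + 5.0 = 5.2632

5.2632


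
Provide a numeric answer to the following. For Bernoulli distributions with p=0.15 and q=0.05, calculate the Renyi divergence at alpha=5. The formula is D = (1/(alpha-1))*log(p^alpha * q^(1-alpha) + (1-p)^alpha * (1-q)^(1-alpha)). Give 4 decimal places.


Renyi divergence of order alpha between Bernoulli distributions:
D = (1/(alpha-1))*log(p^alpha * q^(1-alpha) + (1-p)^alpha * (1-q)^(1-alpha)).
alpha = 5, p = 0.15, q = 0.05.
p^alpha * q^(1-alpha) = 0.15^5 * 0.05^-4 = 12.15.
(1-p)^alpha * (1-q)^(1-alpha) = 0.85^5 * 0.95^-4 = 0.544754.
sum = 12.15 + 0.544754 = 12.694754.
D = (1/4)*log(12.694754) = 0.6353

0.6353


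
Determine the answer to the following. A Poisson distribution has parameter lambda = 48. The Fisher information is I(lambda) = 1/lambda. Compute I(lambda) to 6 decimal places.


Fisher information for Poisson: I(lambda) = 1/lambda.
lambda = 48.
I(lambda) = 1/48 = 0.020833

0.020833


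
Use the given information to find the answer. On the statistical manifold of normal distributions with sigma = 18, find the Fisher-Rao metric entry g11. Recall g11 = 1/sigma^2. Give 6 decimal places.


For the 2-parameter normal family, the Fisher metric has:
  g11 = 1/sigma^2, g22 = 2/sigma^2.
sigma = 18, sigma^2 = 324.
g11 = 0.003086

0.003086


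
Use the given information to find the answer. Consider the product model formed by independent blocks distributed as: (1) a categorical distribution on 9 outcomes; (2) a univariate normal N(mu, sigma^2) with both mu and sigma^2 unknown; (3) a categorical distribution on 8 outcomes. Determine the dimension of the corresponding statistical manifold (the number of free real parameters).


The dimension of a statistical manifold equals the number of free
(independent) real parameters of the model. For a product of independent
blocks the parameter counts add.
- categorical on 9 outcomes (probabilities sum to 1): 9-1 = 8.
- normal (mu, sigma^2): 2.
- categorical on 8 outcomes (probabilities sum to 1): 8-1 = 7.
Total = 8 + 2 + 7 = 17.
Dimension = 17

17


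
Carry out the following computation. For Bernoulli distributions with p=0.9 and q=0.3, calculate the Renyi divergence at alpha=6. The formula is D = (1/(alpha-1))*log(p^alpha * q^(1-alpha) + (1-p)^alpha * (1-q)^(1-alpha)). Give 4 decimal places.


Renyi divergence of order alpha between Bernoulli distributions:
D = (1/(alpha-1))*log(p^alpha * q^(1-alpha) + (1-p)^alpha * (1-q)^(1-alpha)).
alpha = 6, p = 0.9, q = 0.3.
p^alpha * q^(1-alpha) = 0.9^6 * 0.3^-5 = 218.7.
(1-p)^alpha * (1-q)^(1-alpha) = 0.1^6 * 0.7^-5 = 6e-06.
sum = 218.7 + 6e-06 = 218.700006.
D = (1/5)*log(218.700006) = 1.0775

1.0775


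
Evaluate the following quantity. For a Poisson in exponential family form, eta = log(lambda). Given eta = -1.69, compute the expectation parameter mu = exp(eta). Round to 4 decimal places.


Expectation parameter for Poisson exponential family:
mu = exp(eta).
eta = -1.69.
mu = exp(-1.69) = 0.1845

0.1845


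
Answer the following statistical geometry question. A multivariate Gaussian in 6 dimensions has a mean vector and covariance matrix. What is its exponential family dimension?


Exponential family dimension calculation:
For 6-dim MVN: mean has 6 params, covariance has 6*7/2 = 21 unique entries.
Total dim = 6 + 21 = 27.

27


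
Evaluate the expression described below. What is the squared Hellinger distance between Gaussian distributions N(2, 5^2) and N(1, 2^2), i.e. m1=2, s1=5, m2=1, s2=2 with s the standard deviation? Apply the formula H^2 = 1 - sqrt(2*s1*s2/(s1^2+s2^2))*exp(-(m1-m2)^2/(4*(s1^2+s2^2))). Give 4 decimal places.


Squared Hellinger distance for Gaussians:
H^2 = 1 - sqrt(2*s1*s2/(s1^2+s2^2)) * exp(-(m1-m2)^2/(4*(s1^2+s2^2))).
s1^2 = 25, s2^2 = 4, s1^2+s2^2 = 29.
sqrt(2*5*2/(29)) = 0.830455.
(m1-m2)^2 = (1)^2 = 1.
exp(-1/(4*29)) = exp(-0.008621) = 0.991416.
H^2 = 1 - 0.830455*0.991416 = 0.1767

0.1767


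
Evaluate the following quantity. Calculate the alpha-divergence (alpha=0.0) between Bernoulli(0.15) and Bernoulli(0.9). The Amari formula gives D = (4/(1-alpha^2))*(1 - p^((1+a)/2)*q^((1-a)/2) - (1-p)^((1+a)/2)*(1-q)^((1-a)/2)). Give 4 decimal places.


Amari alpha-divergence:
D = (4/(1-alpha^2))*(1 - p^((1+a)/2)*q^((1-a)/2) - (1-p)^((1+a)/2)*(1-q)^((1-a)/2)).
alpha = 0.0, p = 0.15, q = 0.9.
e1 = (1+alpha)/2 = 0.5, e2 = (1-alpha)/2 = 0.5.
t1 = p^e1 * q^e2 = 0.15^0.5 * 0.9^0.5 = 0.367423.
t2 = (1-p)^e1 * (1-q)^e2 = 0.85^0.5 * 0.1^0.5 = 0.291548.
4/(1-alpha^2) = 4.0.
D = 4.0*(1 - 0.367423 - 0.291548) = 1.3641

1.3641


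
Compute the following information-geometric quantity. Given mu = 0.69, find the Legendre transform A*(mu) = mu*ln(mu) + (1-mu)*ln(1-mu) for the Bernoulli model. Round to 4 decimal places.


Legendre transform for Bernoulli:
A*(mu) = mu*log(mu) + (1-mu)*log(1-mu).
mu = 0.69, 1-mu = 0.31.
mu*log(mu) = 0.69*log(0.69) = -0.256034.
(1-mu)*log(1-mu) = 0.31*log(0.31) = -0.363067.
A* = -0.256034 + -0.363067 = -0.6191

-0.6191


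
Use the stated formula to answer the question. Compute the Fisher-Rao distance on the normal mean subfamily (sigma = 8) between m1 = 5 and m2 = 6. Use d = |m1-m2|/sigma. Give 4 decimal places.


On the fixed-variance normal subfamily, geodesic distance = |m1-m2|/sigma.
|5 - 6| = 1.
sigma = 8.
d = 1/8 = 0.1250

0.1250


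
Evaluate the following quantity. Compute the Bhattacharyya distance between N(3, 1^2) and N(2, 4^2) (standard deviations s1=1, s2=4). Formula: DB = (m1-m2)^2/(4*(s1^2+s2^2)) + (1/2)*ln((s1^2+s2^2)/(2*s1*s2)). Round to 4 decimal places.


Bhattacharyya distance between two Gaussians:
DB = (m1-m2)^2/(4*(s1^2+s2^2)) + (1/2)*ln((s1^2+s2^2)/(2*s1*s2)).
(m1-m2)^2 = (1)^2 = 1.
s1^2+s2^2 = 1 + 16 = 17.
term1 = 1/68 = 0.014706.
term2 = 0.5*ln(17/8.0) = 0.376886.
DB = 0.014706 + 0.376886 = 0.3916

0.3916


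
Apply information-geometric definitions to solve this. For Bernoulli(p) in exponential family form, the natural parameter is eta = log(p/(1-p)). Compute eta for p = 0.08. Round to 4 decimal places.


Natural parameter for Bernoulli: eta = log(p/(1-p)).
p = 0.08, 1-p = 0.92.
p/(1-p) = 0.086957.
eta = log(0.086957) = -2.4423

-2.4423


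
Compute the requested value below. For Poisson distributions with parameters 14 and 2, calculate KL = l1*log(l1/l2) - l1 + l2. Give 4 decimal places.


KL divergence for Poisson:
KL = l1*log(l1/l2) - l1 + l2.
l1 = 14, l2 = 2.
log(14/2) = 1.94591.
l1*log(l1/l2) = 14 * 1.94591 = 27.242742.
KL = 27.242742 - 14 + 2 = 15.2427

15.2427


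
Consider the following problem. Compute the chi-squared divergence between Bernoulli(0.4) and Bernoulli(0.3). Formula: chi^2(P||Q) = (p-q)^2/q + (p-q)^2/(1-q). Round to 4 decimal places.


Chi-squared divergence between Bernoulli distributions:
chi^2 = (p-q)^2/q + (p-q)^2/(1-q).
p = 0.4, q = 0.3, p-q = 0.1.
(p-q)^2 = 0.01.
term1 = 0.01/0.3 = 0.033333.
term2 = 0.01/0.7 = 0.014286.
chi^2 = 0.033333 + 0.014286 = 0.0476

0.0476


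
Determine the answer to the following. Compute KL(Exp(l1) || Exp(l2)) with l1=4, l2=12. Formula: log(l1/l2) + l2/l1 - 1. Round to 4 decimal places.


KL divergence for exponential family:
KL = log(l1/l2) + l2/l1 - 1.
log(4/12) = -1.098612.
12/4 = 3.0.
KL = -1.098612 + 3.0 - 1 = 0.9014

0.9014


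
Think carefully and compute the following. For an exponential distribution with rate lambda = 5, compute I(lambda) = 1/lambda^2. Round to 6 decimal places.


Fisher information for exponential: I(lambda) = 1/lambda^2.
lambda = 5, lambda^2 = 25.
I = 1/25 = 0.040000

0.040000


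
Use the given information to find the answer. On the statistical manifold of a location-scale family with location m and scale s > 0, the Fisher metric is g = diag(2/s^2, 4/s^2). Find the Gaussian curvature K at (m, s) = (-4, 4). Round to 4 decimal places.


The metric has the form g = (A dm^2 + B ds^2)/s^2 with A = 2, B = 4.
Substitute u = sqrt(A/B)*m: g = B*(du^2 + ds^2)/s^2, i.e. B times the
Poincare upper half-plane metric, which has constant Gaussian curvature -1.
Scaling a 2D metric by a constant c divides the Gaussian curvature by c,
so K = -1/B = -1/(4) = -0.2500 everywhere (the point (m, s) = (-4, 4) is irrelevant:
the curvature is constant).
The requested Gaussian curvature is K = -0.2500.

-0.2500


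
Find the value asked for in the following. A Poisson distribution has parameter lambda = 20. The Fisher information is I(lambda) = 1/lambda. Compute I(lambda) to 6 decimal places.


Fisher information for Poisson: I(lambda) = 1/lambda.
lambda = 20.
I(lambda) = 1/20 = 0.050000

0.050000


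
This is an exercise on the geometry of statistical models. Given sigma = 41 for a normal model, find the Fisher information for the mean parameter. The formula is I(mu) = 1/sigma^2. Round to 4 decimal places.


The Fisher information for the mean of a normal distribution is I(mu) = 1/sigma^2.
sigma = 41, so sigma^2 = 1681.
I(mu) = 1/1681 = 0.0006

0.0006


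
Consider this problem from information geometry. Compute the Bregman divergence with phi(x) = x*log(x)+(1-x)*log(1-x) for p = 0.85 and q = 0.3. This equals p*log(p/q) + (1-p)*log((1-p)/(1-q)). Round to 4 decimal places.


Bregman divergence with negative entropy generator:
D = p*log(p/q) + (1-p)*log((1-p)/(1-q)).
p = 0.85, q = 0.3.
p*log(p/q) = 0.85*log(0.85/0.3) = 0.885236.
(1-p)*log((1-p)/(1-q)) = 0.15*log(0.15/0.7) = -0.231067.
D = 0.885236 + -0.231067 = 0.6542

0.6542


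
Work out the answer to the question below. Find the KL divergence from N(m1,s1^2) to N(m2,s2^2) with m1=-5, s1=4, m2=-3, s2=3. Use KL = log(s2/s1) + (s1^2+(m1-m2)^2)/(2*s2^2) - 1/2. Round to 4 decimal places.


KL divergence between normal distributions:
KL = log(s2/s1) + (s1^2 + (m1-m2)^2)/(2*s2^2) - 1/2.
log(3/4) = -0.287682.
(4^2 + (-5--3)^2)/(2*3^2) = (16 + 4)/18 = 1.111111.
KL = -0.287682 + 1.111111 - 0.5 = 0.3234

0.3234


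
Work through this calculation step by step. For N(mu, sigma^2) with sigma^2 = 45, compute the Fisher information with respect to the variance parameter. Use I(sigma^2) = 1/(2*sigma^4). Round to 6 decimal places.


Fisher information for variance: I(sigma^2) = 1/(2*sigma^4).
sigma^2 = 45, so sigma^4 = 2025.
I = 1/(2*2025) = 1/4050 = 0.000247

0.000247


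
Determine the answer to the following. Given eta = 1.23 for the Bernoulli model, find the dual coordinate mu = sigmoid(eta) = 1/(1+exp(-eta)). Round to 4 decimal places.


Dual coordinate (expectation parameter) for Bernoulli:
mu = 1/(1+exp(-eta)).
eta = 1.23.
exp(-eta) = exp(-1.23) = 0.292293.
mu = 1/(1+0.292293) = 0.7738

0.7738


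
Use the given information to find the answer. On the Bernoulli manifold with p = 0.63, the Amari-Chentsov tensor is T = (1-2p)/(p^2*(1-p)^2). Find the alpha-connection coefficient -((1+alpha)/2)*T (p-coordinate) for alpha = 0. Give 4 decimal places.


Skewness (Amari-Chentsov) tensor: T = (1-2p)/(p^2*(1-p)^2).
p = 0.63, 1-2p = -0.26, p^2 = 0.3969, (1-p)^2 = 0.1369.
T = -0.26/(0.3969 * 0.1369) = -4.785076.
In the p-coordinate, Gamma^(alpha) = Gamma^(0) - (alpha/2)*T with Gamma^(0) = (1/2)*g'(p) = -T/2,
so Gamma^(alpha) = -((1+alpha)/2)*T.
alpha = 0, -(1+alpha)/2 = -0.5.
Gamma = -0.5 * -4.785076 = 2.3925

2.3925


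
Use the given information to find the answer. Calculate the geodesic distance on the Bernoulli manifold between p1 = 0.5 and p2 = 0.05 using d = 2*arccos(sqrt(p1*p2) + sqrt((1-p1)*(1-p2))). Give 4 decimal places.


Geodesic distance on Bernoulli manifold:
d(p1,p2) = 2*arccos(sqrt(p1*p2) + sqrt((1-p1)*(1-p2))).
sqrt(p1*p2) = sqrt(0.5*0.05) = 0.158114.
sqrt((1-p1)*(1-p2)) = sqrt(0.5*0.95) = 0.689202.
arg = 0.158114 + 0.689202 = 0.847316.
d = 2*arccos(0.847316) = 1.1198

1.1198


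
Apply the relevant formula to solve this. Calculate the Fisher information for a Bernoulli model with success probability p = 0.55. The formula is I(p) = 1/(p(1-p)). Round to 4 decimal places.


For Bernoulli(p), Fisher information is I(p) = 1/(p*(1-p)).
p = 0.55, 1-p = 0.45.
p*(1-p) = 0.2475.
I(p) = 1/0.2475 = 4.0404

4.0404


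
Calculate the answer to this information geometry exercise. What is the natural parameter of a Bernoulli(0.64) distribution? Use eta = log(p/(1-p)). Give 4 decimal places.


Natural parameter for Bernoulli: eta = log(p/(1-p)).
p = 0.64, 1-p = 0.36.
p/(1-p) = 1.777778.
eta = log(1.777778) = 0.5754

0.5754


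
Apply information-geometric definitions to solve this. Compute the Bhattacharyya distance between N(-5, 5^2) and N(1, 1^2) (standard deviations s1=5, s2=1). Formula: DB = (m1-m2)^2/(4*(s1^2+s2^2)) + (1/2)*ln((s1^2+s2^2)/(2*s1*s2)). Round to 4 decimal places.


Bhattacharyya distance between two Gaussians:
DB = (m1-m2)^2/(4*(s1^2+s2^2)) + (1/2)*ln((s1^2+s2^2)/(2*s1*s2)).
(m1-m2)^2 = (-6)^2 = 36.
s1^2+s2^2 = 25 + 1 = 26.
term1 = 36/104 = 0.346154.
term2 = 0.5*ln(26/10.0) = 0.477756.
DB = 0.346154 + 0.477756 = 0.8239

0.8239


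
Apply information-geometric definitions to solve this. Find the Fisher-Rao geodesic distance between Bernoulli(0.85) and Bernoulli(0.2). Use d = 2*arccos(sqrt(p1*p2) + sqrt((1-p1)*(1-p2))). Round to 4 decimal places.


Geodesic distance on Bernoulli manifold:
d(p1,p2) = 2*arccos(sqrt(p1*p2) + sqrt((1-p1)*(1-p2))).
sqrt(p1*p2) = sqrt(0.85*0.2) = 0.412311.
sqrt((1-p1)*(1-p2)) = sqrt(0.15*0.8) = 0.34641.
arg = 0.412311 + 0.34641 = 0.758721.
d = 2*arccos(0.758721) = 1.4189

1.4189


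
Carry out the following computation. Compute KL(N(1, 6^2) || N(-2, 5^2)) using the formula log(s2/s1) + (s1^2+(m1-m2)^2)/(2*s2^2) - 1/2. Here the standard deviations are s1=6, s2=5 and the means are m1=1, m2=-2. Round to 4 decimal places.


KL divergence between normal distributions:
KL = log(s2/s1) + (s1^2 + (m1-m2)^2)/(2*s2^2) - 1/2.
log(5/6) = -0.182322.
(6^2 + (1--2)^2)/(2*5^2) = (36 + 9)/50 = 0.9.
KL = -0.182322 + 0.9 - 0.5 = 0.2177

0.2177


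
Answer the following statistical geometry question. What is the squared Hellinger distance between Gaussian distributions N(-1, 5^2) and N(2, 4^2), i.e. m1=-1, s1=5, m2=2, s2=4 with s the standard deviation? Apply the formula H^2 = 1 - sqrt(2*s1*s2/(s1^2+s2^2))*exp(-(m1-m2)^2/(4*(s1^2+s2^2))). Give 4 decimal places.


Squared Hellinger distance for Gaussians:
H^2 = 1 - sqrt(2*s1*s2/(s1^2+s2^2)) * exp(-(m1-m2)^2/(4*(s1^2+s2^2))).
s1^2 = 25, s2^2 = 16, s1^2+s2^2 = 41.
sqrt(2*5*4/(41)) = 0.98773.
(m1-m2)^2 = (-3)^2 = 9.
exp(-9/(4*41)) = exp(-0.054878) = 0.946601.
H^2 = 1 - 0.98773*0.946601 = 0.0650

0.0650


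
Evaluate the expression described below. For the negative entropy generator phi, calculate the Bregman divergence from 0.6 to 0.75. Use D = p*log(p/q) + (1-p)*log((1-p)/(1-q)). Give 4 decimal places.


Bregman divergence with negative entropy generator:
D = p*log(p/q) + (1-p)*log((1-p)/(1-q)).
p = 0.6, q = 0.75.
p*log(p/q) = 0.6*log(0.6/0.75) = -0.133886.
(1-p)*log((1-p)/(1-q)) = 0.4*log(0.4/0.25) = 0.188001.
D = -0.133886 + 0.188001 = 0.0541

0.0541


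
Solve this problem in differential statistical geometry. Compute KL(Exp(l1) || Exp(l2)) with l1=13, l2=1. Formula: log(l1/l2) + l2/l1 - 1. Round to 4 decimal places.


KL divergence for exponential family:
KL = log(l1/l2) + l2/l1 - 1.
log(13/1) = 2.564949.
1/13 = 0.076923.
KL = 2.564949 + 0.076923 - 1 = 1.6419

1.6419


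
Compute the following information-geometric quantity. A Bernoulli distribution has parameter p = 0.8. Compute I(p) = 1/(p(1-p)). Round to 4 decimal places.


For Bernoulli(p), Fisher information is I(p) = 1/(p*(1-p)).
p = 0.8, 1-p = 0.2.
p*(1-p) = 0.16.
I(p) = 1/0.16 = 6.2500

6.2500


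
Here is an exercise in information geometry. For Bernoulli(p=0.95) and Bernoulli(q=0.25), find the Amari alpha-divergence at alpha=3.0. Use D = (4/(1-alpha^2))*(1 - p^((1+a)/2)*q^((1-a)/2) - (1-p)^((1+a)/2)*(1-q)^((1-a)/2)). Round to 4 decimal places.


Amari alpha-divergence:
D = (4/(1-alpha^2))*(1 - p^((1+a)/2)*q^((1-a)/2) - (1-p)^((1+a)/2)*(1-q)^((1-a)/2)).
alpha = 3.0, p = 0.95, q = 0.25.
e1 = (1+alpha)/2 = 2.0, e2 = (1-alpha)/2 = -1.0.
t1 = p^e1 * q^e2 = 0.95^2.0 * 0.25^-1.0 = 3.61.
t2 = (1-p)^e1 * (1-q)^e2 = 0.05^2.0 * 0.75^-1.0 = 0.003333.
4/(1-alpha^2) = -0.5.
D = -0.5*(1 - 3.61 - 0.003333) = 1.3067

1.3067


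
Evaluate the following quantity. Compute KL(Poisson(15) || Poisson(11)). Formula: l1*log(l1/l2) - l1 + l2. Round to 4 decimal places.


KL divergence for Poisson:
KL = l1*log(l1/l2) - l1 + l2.
l1 = 15, l2 = 11.
log(15/11) = 0.310155.
l1*log(l1/l2) = 15 * 0.310155 = 4.652324.
KL = 4.652324 - 15 + 11 = 0.6523

0.6523


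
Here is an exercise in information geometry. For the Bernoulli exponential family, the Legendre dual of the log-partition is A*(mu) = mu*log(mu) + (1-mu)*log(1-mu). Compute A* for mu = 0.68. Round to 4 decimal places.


Legendre transform for Bernoulli:
A*(mu) = mu*log(mu) + (1-mu)*log(1-mu).
mu = 0.68, 1-mu = 0.32.
mu*log(mu) = 0.68*log(0.68) = -0.26225.
(1-mu)*log(1-mu) = 0.32*log(0.32) = -0.364619.
A* = -0.26225 + -0.364619 = -0.6269

-0.6269


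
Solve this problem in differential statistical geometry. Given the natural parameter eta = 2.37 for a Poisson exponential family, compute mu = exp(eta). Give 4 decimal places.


Expectation parameter for Poisson exponential family:
mu = exp(eta).
eta = 2.37.
mu = exp(2.37) = 10.6974

10.6974


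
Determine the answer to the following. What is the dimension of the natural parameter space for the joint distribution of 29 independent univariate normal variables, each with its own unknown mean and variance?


Exponential family dimension calculation:
Each univariate normal has two natural parameters (mu/sigma^2 and -1/(2 sigma^2)).
With 29 independent components, dim = 2 * 29 = 58.

58


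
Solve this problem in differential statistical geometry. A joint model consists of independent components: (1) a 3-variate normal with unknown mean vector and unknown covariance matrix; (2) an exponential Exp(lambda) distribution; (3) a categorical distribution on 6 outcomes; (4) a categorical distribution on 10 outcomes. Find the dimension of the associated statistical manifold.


The dimension of a statistical manifold equals the number of free
(independent) real parameters of the model. For a product of independent
blocks the parameter counts add.
- 3-variate normal: 3 (mean) + 3*4/2 = 6 (symmetric covariance) = 9.
- exponential (lambda): 1.
- categorical on 6 outcomes (probabilities sum to 1): 6-1 = 5.
- categorical on 10 outcomes (probabilities sum to 1): 10-1 = 9.
Total = 9 + 1 + 5 + 9 = 24.
Dimension = 24

24


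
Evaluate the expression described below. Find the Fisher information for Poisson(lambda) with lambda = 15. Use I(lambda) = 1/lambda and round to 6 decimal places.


Fisher information for Poisson: I(lambda) = 1/lambda.
lambda = 15.
I(lambda) = 1/15 = 0.066667

0.066667


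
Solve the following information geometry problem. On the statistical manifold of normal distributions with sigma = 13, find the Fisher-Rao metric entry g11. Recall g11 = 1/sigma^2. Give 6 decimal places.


For the 2-parameter normal family, the Fisher metric has:
  g11 = 1/sigma^2, g22 = 2/sigma^2.
sigma = 13, sigma^2 = 169.
g11 = 0.005917

0.005917


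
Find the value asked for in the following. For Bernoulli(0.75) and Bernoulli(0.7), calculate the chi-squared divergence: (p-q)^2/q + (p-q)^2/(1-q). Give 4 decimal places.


Chi-squared divergence between Bernoulli distributions:
chi^2 = (p-q)^2/q + (p-q)^2/(1-q).
p = 0.75, q = 0.7, p-q = 0.05.
(p-q)^2 = 0.0025.
term1 = 0.0025/0.7 = 0.003571.
term2 = 0.0025/0.3 = 0.008333.
chi^2 = 0.003571 + 0.008333 = 0.0119

0.0119


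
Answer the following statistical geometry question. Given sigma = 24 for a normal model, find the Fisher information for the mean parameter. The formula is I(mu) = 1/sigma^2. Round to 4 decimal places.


The Fisher information for the mean of a normal distribution is I(mu) = 1/sigma^2.
sigma = 24, so sigma^2 = 576.
I(mu) = 1/576 = 0.0017

0.0017


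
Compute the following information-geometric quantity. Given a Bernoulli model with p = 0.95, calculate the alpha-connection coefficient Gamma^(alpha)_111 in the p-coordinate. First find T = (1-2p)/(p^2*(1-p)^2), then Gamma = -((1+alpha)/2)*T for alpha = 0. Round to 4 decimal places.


Skewness (Amari-Chentsov) tensor: T = (1-2p)/(p^2*(1-p)^2).
p = 0.95, 1-2p = -0.9, p^2 = 0.9025, (1-p)^2 = 0.0025.
T = -0.9/(0.9025 * 0.0025) = -398.891967.
In the p-coordinate, Gamma^(alpha) = Gamma^(0) - (alpha/2)*T with Gamma^(0) = (1/2)*g'(p) = -T/2,
so Gamma^(alpha) = -((1+alpha)/2)*T.
alpha = 0, -(1+alpha)/2 = -0.5.
Gamma = -0.5 * -398.891967 = 199.4460

199.4460


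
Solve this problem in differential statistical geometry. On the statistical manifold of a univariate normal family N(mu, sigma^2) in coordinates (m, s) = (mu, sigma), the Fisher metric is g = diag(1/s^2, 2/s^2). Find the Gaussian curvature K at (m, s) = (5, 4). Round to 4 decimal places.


The metric has the form g = (A dm^2 + B ds^2)/s^2 with A = 1, B = 2.
Substitute u = sqrt(A/B)*m: g = B*(du^2 + ds^2)/s^2, i.e. B times the
Poincare upper half-plane metric, which has constant Gaussian curvature -1.
Scaling a 2D metric by a constant c divides the Gaussian curvature by c,
so K = -1/B = -1/(2) = -0.5000 everywhere (the point (m, s) = (5, 4) is irrelevant:
the curvature is constant).
The requested Gaussian curvature is K = -0.5000.

-0.5000


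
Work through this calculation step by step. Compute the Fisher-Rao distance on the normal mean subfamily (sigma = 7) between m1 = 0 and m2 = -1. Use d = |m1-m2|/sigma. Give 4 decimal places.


On the fixed-variance normal subfamily, geodesic distance = |m1-m2|/sigma.
|0 - -1| = 1.
sigma = 7.
d = 1/7 = 0.1429

0.1429


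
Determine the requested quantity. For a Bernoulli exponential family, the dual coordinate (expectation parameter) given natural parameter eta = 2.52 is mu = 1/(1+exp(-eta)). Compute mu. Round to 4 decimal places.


Dual coordinate (expectation parameter) for Bernoulli:
mu = 1/(1+exp(-eta)).
eta = 2.52.
exp(-eta) = exp(-2.52) = 0.08046.
mu = 1/(1+0.08046) = 0.9255

0.9255


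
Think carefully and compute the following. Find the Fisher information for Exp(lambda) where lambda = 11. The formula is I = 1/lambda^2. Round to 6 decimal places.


Fisher information for exponential: I(lambda) = 1/lambda^2.
lambda = 11, lambda^2 = 121.
I = 1/121 = 0.008264

0.008264


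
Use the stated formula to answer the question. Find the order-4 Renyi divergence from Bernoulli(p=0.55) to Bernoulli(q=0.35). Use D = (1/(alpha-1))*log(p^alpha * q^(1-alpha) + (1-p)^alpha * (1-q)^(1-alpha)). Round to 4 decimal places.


Renyi divergence of order alpha between Bernoulli distributions:
D = (1/(alpha-1))*log(p^alpha * q^(1-alpha) + (1-p)^alpha * (1-q)^(1-alpha)).
alpha = 4, p = 0.55, q = 0.35.
p^alpha * q^(1-alpha) = 0.55^4 * 0.35^-3 = 2.134257.
(1-p)^alpha * (1-q)^(1-alpha) = 0.45^4 * 0.65^-3 = 0.149317.
sum = 2.134257 + 0.149317 = 2.283574.
D = (1/3)*log(2.283574) = 0.2752

0.2752


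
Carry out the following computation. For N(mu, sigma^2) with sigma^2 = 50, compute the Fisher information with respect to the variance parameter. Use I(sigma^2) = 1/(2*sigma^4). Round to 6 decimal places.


Fisher information for variance: I(sigma^2) = 1/(2*sigma^4).
sigma^2 = 50, so sigma^4 = 2500.
I = 1/(2*2500) = 1/5000 = 0.000200

0.000200


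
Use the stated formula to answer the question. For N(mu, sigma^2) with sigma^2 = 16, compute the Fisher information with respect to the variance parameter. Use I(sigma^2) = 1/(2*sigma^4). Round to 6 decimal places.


Fisher information for variance: I(sigma^2) = 1/(2*sigma^4).
sigma^2 = 16, so sigma^4 = 256.
I = 1/(2*256) = 1/512 = 0.001953

0.001953


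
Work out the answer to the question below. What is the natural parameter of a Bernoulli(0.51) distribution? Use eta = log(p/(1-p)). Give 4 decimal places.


Natural parameter for Bernoulli: eta = log(p/(1-p)).
p = 0.51, 1-p = 0.49.
p/(1-p) = 1.040816.
eta = log(1.040816) = 0.0400

0.0400


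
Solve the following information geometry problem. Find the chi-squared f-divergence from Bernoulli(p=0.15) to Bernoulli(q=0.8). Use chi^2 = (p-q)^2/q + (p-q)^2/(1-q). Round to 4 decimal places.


Chi-squared divergence between Bernoulli distributions:
chi^2 = (p-q)^2/q + (p-q)^2/(1-q).
p = 0.15, q = 0.8, p-q = -0.65.
(p-q)^2 = 0.4225.
term1 = 0.4225/0.8 = 0.528125.
term2 = 0.4225/0.2 = 2.1125.
chi^2 = 0.528125 + 2.1125 = 2.6406

2.6406


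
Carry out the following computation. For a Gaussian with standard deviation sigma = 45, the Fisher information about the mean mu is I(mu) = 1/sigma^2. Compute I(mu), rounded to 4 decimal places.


The Fisher information for the mean of a normal distribution is I(mu) = 1/sigma^2.
sigma = 45, so sigma^2 = 2025.
I(mu) = 1/2025 = 0.0005

0.0005


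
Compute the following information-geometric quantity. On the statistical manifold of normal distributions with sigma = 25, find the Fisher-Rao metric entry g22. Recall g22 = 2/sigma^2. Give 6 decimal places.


For the 2-parameter normal family, the Fisher metric has:
  g11 = 1/sigma^2, g22 = 2/sigma^2.
sigma = 25, sigma^2 = 625.
g22 = 0.003200

0.003200


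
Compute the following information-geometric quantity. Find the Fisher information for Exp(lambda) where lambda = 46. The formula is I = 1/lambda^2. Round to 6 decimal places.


Fisher information for exponential: I(lambda) = 1/lambda^2.
lambda = 46, lambda^2 = 2116.
I = 1/2116 = 0.000473

0.000473


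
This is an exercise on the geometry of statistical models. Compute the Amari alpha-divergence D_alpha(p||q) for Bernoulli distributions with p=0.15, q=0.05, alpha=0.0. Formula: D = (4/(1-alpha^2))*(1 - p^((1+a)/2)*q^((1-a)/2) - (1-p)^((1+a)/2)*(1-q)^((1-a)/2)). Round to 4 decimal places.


Amari alpha-divergence:
D = (4/(1-alpha^2))*(1 - p^((1+a)/2)*q^((1-a)/2) - (1-p)^((1+a)/2)*(1-q)^((1-a)/2)).
alpha = 0.0, p = 0.15, q = 0.05.
e1 = (1+alpha)/2 = 0.5, e2 = (1-alpha)/2 = 0.5.
t1 = p^e1 * q^e2 = 0.15^0.5 * 0.05^0.5 = 0.086603.
t2 = (1-p)^e1 * (1-q)^e2 = 0.85^0.5 * 0.95^0.5 = 0.89861.
4/(1-alpha^2) = 4.0.
D = 4.0*(1 - 0.086603 - 0.89861) = 0.0591

0.0591


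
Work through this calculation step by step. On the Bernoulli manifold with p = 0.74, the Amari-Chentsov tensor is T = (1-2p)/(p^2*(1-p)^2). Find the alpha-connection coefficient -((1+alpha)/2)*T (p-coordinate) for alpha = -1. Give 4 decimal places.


Skewness (Amari-Chentsov) tensor: T = (1-2p)/(p^2*(1-p)^2).
p = 0.74, 1-2p = -0.48, p^2 = 0.5476, (1-p)^2 = 0.0676.
T = -0.48/(0.5476 * 0.0676) = -12.966749.
In the p-coordinate, Gamma^(alpha) = Gamma^(0) - (alpha/2)*T with Gamma^(0) = (1/2)*g'(p) = -T/2,
so Gamma^(alpha) = -((1+alpha)/2)*T.
alpha = -1, -(1+alpha)/2 = 0.0.
Gamma = 0.0 * -12.966749 = 0.0000

0.0000


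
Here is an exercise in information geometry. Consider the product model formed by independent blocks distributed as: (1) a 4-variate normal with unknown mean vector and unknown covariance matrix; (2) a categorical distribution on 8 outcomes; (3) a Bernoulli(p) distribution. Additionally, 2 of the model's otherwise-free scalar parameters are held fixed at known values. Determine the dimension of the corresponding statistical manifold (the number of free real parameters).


The dimension of a statistical manifold equals the number of free
(independent) real parameters of the model. For a product of independent
blocks the parameter counts add.
- 4-variate normal: 4 (mean) + 4*5/2 = 10 (symmetric covariance) = 14.
- categorical on 8 outcomes (probabilities sum to 1): 8-1 = 7.
- Bernoulli (p): 1.
Total = 14 + 7 + 1 = 22.
2 parameter(s) fixed at known values: 22 - 2 = 20.
Dimension = 20

20


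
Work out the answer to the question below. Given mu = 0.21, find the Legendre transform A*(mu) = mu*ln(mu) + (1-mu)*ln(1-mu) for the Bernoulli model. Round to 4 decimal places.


Legendre transform for Bernoulli:
A*(mu) = mu*log(mu) + (1-mu)*log(1-mu).
mu = 0.21, 1-mu = 0.79.
mu*log(mu) = 0.21*log(0.21) = -0.327736.
(1-mu)*log(1-mu) = 0.79*log(0.79) = -0.186221.
A* = -0.327736 + -0.186221 = -0.5140

-0.5140


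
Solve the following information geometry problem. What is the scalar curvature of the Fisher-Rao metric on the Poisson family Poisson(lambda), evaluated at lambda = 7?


This family has a single free parameter, so its statistical manifold
is 1-dimensional. The Riemann curvature tensor of any 1-dimensional
Riemannian manifold vanishes identically, so R = 0.

0


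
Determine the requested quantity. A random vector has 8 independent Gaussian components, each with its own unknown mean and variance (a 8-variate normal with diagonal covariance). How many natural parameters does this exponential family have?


Exponential family dimension calculation:
Each univariate normal has two natural parameters (mu/sigma^2 and -1/(2 sigma^2)).
With 8 independent components, dim = 2 * 8 = 16.

16


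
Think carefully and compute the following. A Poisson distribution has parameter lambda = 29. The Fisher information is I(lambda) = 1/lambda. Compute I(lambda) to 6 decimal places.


Fisher information for Poisson: I(lambda) = 1/lambda.
lambda = 29.
I(lambda) = 1/29 = 0.034483

0.034483
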